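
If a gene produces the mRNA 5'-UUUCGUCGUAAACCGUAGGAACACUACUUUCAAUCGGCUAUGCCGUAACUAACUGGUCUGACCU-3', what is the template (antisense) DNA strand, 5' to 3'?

5'-AGGTCAGACCAGTTAGTTACGGCATAGCCGATTGAAAGTAGTGTTCCTACGGTTTACGACGAAA-3'

Replace U with T to get the coding DNA strand: TTTCGTCGTAAACCGTAGGAACACTACTTTCAATCGGCTATGCCGTAACTAACTGGTCTGACCT. The template strand is its reverse complement (complement AAAGCAGCATTTGGCATCCTTGTGATGAAAGTTAGCCGATACGGCATTGATTGACCAGACTGGA, then reverse).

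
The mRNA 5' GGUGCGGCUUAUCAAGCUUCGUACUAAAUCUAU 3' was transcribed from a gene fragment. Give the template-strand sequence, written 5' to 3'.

Replace U with T to get the coding DNA strand: GGTGCGGCTTATCAAGCTTCGTACTAAATCTAT. The template strand is its reverse complement (complement CCACGCCGAATAGTTCGAAGCATGATTTAGATA, then reverse).

5'-ATAGATTTAGTACGAAGCTTGATAAGCCGCACC-3'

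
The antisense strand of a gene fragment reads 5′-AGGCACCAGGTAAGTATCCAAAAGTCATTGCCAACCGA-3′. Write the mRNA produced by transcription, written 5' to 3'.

5'-UCGGUUGGCAAUGACUUUUGGAUACUUACCUGGUGCCU-3'

RNA polymerase reads the template 3'→5' and synthesizes mRNA 5'→3' by base-pairing (A→U, T→A, G↔C). The complement of the template is TCCGTGGTCCATTCATAGGTTTTCAGTAACGGTTGGCT; antiparallel, so 5'→3' the coding strand is TCGGTTGGCAATGACTTTTGGATACTTACCTGGTGCCT. Replace T with U for the mRNA.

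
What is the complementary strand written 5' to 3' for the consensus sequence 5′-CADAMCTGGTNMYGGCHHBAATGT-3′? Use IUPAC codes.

Standard pairs A↔T, G↔C; ambiguity codes pair Y↔R, M↔K, B↔V, D↔H, N↔N. Complement (GTHTKGACCANKRCCGDDVTTACA), then reverse for 5'→3'.

5'-ACATTVDDGCCRKNACCAGKTHTG-3'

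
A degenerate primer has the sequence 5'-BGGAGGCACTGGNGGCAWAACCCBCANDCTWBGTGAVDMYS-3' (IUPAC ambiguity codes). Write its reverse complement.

Standard pairs A↔T, G↔C; ambiguity codes pair Y↔R, M↔K, W↔W, S↔S, B↔V, D↔H, N↔N. Complement (VCCTCCGTGACCNCCGTWTTGGGVGTNHGAWVCACTBHKRS), then reverse for 5'→3'.

5'-SRKHBTCACVWAGHNTGVGGGTTWTGCCNCCAGTGCCTCCV-3'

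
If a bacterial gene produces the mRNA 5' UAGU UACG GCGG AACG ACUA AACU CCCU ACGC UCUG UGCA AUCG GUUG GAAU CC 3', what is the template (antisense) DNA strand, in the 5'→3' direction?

5'-GGATTCCAACCGATTGCACAGAGCGTAGGGAGTTTAGTCGTTCCGCCGTAACTA-3'

Replace U with T to get the coding DNA strand: TAGTTACGGCGGAACGACTAAACTCCCTACGCTCTGTGCAATCGGTTGGAATCC. The template strand is its reverse complement (complement ATCAATGCCGCCTTGCTGATTTGAGGGATGCGAGACACGTTAGCCAACCTTAGG, then reverse).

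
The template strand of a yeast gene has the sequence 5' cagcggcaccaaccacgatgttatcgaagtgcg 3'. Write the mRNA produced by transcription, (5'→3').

5′-CGCACUUCGAUAACAUCGUGGUUGGUGCCGCUG-3′

The mRNA has the sequence of the coding strand (reverse complement of the template) with T→U. Reverse complement of CAGCGGCACCAACCACGATGTTATCGAAGTGCG is CGCACTTCGATAACATCGTGGTTGGTGCCGCTG; then T→U.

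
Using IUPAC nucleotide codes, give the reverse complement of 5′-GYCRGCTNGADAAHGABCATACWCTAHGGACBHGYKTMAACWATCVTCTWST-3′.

Standard pairs A↔T, G↔C; ambiguity codes pair R↔Y, M↔K, W↔W, S↔S, B↔V, D↔H, N↔N. Complement (CRGYCGANCTHTTDCTVGTATGWGATDCCTGVDCRMAKTTGWTAGBAGAWSA), then reverse for 5'→3'.

5'-ASWAGABGATWGTTKAMRCDVGTCCDTAGWGTATGVTCDTTHTCNAGCYGRC-3'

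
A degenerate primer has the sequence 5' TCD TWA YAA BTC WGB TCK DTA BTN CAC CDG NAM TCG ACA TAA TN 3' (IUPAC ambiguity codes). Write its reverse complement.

Standard pairs A↔T, G↔C; ambiguity codes pair Y↔R, M↔K, W↔W, B↔V, D↔H, N↔N. Complement (AGHAWTRTTVAGWCVAGMHATVANGTGGHCNTKAGCTGTATTAN), then reverse for 5'→3'.

5'-NATTATGTCGAKTNCHGGTGNAVTAHMGAVCWGAVTTRTWAHGA-3'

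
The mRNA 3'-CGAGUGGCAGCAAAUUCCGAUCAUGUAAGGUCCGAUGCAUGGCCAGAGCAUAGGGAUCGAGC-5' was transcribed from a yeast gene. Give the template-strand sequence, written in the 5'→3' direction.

Written 5'→3' the mRNA is CGAGCUAGGGAUACGAGACCGGUACGUAGCCUGGAAUGUACUAGCCUUAAACGACGGUGAGC, so the coding DNA strand is CGAGCTAGGGATACGAGACCGGTACGTAGCCTGGAATGTACTAGCCTTAAACGACGGTGAGC. The template is its reverse complement.

5'-GCTCACCGTCGTTTAAGGCTAGTACATTCCAGGCTACGTACCGGTCTCGTATCCCTAGCTCG-3'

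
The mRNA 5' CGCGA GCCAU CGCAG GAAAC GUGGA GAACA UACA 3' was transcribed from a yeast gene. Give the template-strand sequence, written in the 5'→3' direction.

Replace U with T to get the coding DNA strand: CGCGAGCCATCGCAGGAAACGTGGAGAACATACA. The template strand is its reverse complement (complement GCGCTCGGTAGCGTCCTTTGCACCTCTTGTATGT, then reverse).

5'-TGTATGTTCTCCACGTTTCCTGCGATGGCTCGCG-3'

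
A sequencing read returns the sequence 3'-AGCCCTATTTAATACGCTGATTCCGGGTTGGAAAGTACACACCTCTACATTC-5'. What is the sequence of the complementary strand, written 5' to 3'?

5'-TCGGGATAAATTATGCGACTAAGGCCCAACCTTTCATGTGTGGAGATGTAAG-3'

The strand is given 3'→5', so its complement runs 5'→3' in the same left-to-right order: pair each base A↔T, G↔C.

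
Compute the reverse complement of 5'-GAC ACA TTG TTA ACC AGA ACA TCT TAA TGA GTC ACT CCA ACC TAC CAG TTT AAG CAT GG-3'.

5'-CCATGCTTAAACTGGTAGGTTGGAGTGACTCATTAAGATGTTCTGGTTAACAATGTGTC-3'

Complement each base (A↔T, G↔C): CTGTGTAACAATTGGTCTTGTAGAATTACTCAGTGAGGTTGGATGGTCAAATTCGTACC. Then reverse.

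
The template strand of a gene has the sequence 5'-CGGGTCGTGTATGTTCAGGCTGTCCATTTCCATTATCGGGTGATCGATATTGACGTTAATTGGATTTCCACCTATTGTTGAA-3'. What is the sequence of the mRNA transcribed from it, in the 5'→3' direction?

The mRNA has the sequence of the coding strand (reverse complement of the template) with T→U. Reverse complement of CGGGTCGTGTATGTTCAGGCTGTCCATTTCCATTATCGGGTGATCGATATTGACGTTAATTGGATTTCCACCTATTGTTGAA is TTCAACAATAGGTGGAAATCCAATTAACGTCAATATCGATCACCCGATAATGGAAATGGACAGCCTGAACATACACGACCCG; then T→U.

5'-UUCAACAAUAGGUGGAAAUCCAAUUAACGUCAAUAUCGAUCACCCGAUAAUGGAAAUGGACAGCCUGAACAUACACGACCCG-3'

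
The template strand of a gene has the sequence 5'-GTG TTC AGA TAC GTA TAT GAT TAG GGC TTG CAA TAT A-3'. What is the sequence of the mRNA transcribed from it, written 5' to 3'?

5'-UAUAUUGCAAGCCCUAAUCAUAUACGUAUCUGAACAC-3'

The mRNA has the sequence of the coding strand (reverse complement of the template) with T→U. Reverse complement of GTGTTCAGATACGTATATGATTAGGGCTTGCAATATA is TATATTGCAAGCCCTAATCATATACGTATCTGAACAC; then T→U.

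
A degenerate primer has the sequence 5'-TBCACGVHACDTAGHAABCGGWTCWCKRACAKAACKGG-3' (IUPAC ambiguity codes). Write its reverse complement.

5'-CCMGTTMTGTYMGWGAWCCGVTTDCTAHGTDBCGTGVA-3'

Standard pairs A↔T, G↔C; ambiguity codes pair R↔Y, K↔M, W↔W, B↔V, D↔H. Complement (AVGTGCBDTGHATCDTTVGCCWAGWGMYTGTMTTGMCC), then reverse for 5'→3'.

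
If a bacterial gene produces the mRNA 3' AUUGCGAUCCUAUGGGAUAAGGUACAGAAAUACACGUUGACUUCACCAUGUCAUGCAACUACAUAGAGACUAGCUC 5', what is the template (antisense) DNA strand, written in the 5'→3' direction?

5'-TAACGCTAGGATACCCTATTCCATGTCTTTATGTGCAACTGAAGTGGTACAGTACGTTGATGTATCTCTGATCGAG-3'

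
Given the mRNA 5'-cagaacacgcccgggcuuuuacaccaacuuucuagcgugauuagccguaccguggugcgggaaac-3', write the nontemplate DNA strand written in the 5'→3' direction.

5'-CAGAACACGCCCGGGCTTTTACACCAACTTTCTAGCGTGATTAGCCGTACCGTGGTGCGGGAAAC-3'

The coding DNA strand has the same 5'→3' sequence as the mRNA with U replaced by T.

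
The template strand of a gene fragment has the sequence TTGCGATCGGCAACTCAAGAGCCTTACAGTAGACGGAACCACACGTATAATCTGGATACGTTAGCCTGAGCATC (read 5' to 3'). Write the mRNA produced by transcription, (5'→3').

5'-GAUGCUCAGGCUAACGUAUCCAGAUUAUACGUGUGGUUCCGUCUACUGUAAGGCUCUUGAGUUGCCGAUCGCAA-3'

RNA polymerase reads the template 3'→5' and synthesizes mRNA 5'→3' by base-pairing (A→U, T→A, G↔C). The complement of the template is AACGCTAGCCGTTGAGTTCTCGGAATGTCATCTGCCTTGGTGTGCATATTAGACCTATGCAATCGGACTCGTAG; antiparallel, so 5'→3' the coding strand is GATGCTCAGGCTAACGTATCCAGATTATACGTGTGGTTCCGTCTACTGTAAGGCTCTTGAGTTGCCGATCGCAA. Replace T with U for the mRNA.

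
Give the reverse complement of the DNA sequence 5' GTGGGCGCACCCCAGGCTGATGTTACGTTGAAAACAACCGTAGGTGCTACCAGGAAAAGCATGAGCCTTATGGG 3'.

5'-CCCATAAGGCTCATGCTTTTCCTGGTAGCACCTACGGTTGTTTTCAACGTAACATCAGCCTGGGGTGCGCCCAC-3'

Complement each base (A↔T, G↔C): CACCCGCGTGGGGTCCGACTACAATGCAACTTTTGTTGGCATCCACGATGGTCCTTTTCGTACTCGGAATACCC. Then reverse.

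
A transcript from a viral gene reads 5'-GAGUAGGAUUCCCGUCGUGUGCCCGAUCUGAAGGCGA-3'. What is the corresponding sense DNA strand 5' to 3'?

5'-GAGTAGGATTCCCGTCGTGTGCCCGATCTGAAGGCGA-3'

The coding DNA strand has the same 5'→3' sequence as the mRNA with U replaced by T.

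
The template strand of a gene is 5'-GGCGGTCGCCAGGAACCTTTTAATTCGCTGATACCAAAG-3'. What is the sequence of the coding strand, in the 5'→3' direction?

The coding strand is complementary and antiparallel to the template: take the complement (A↔T, G↔C) and reverse.

5'-CTTTGGTATCAGCGAATTAAAAGGTTCCTGGCGACCGCC-3'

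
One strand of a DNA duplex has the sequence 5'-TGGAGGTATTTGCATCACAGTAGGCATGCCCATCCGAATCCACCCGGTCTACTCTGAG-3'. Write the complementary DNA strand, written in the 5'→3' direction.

5'-CTCAGAGTAGACCGGGTGGATTCGGATGGGCATGCCTACTGTGATGCAAATACCTCCA-3'

Pairing A↔T and G↔C gives ACCTCCATAAACGTAGTGTCATCCGTACGGGTAGGCTTAGGTGGGCCAGATGAGACTC, running 3'→5'. Reverse for the 5'→3' convention.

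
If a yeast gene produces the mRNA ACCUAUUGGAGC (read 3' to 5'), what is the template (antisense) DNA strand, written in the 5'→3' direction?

5'-TGGATAACCTCG-3'

Written 5'→3' the mRNA is CGAGGUUAUCCA, so the coding DNA strand is CGAGGTTATCCA. The template is its reverse complement.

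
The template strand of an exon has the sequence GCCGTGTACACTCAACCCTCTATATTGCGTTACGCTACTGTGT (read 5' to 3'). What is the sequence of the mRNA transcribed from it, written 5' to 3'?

5'-ACACAGUAGCGUAACGCAAUAUAGAGGGUUGAGUGUACACGGC-3'

RNA polymerase reads the template 3'→5' and synthesizes mRNA 5'→3' by base-pairing (A→U, T→A, G↔C). The complement of the template is CGGCACATGTGAGTTGGGAGATATAACGCAATGCGATGACACA; antiparallel, so 5'→3' the coding strand is ACACAGTAGCGTAACGCAATATAGAGGGTTGAGTGTACACGGC. Replace T with U for the mRNA.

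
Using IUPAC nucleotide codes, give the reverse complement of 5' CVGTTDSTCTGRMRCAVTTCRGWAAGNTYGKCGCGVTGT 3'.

5'-ACABCGCGMCRANCTTWCYGAABTGYKYCAGASHAACBG-3'

Standard pairs A↔T, G↔C; ambiguity codes pair R↔Y, M↔K, W↔W, S↔S, D↔H, V↔B, N↔N. Complement (GBCAAHSAGACYKYGTBAAGYCWTTCNARCMGCGCBACA), then reverse for 5'→3'.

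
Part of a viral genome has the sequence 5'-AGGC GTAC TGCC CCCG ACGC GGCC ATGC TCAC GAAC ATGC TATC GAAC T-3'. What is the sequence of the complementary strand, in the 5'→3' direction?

The complement of AGGCGTACTGCCCCCGACGCGGCCATGCTCACGAACATGCTATCGAACT is TCCGCATGACGGGGGCTGCGCCGGTACGAGTGCTTGTACGATAGCTTGA (A↔T, G↔C). DNA strands are antiparallel, so the complementary strand runs 3'→5'; reversing gives the 5'→3' form.

5′-AGTTCGATAGCATGTTCGTGAGCATGGCCGCGTCGGGGGCAGTACGCCT-3′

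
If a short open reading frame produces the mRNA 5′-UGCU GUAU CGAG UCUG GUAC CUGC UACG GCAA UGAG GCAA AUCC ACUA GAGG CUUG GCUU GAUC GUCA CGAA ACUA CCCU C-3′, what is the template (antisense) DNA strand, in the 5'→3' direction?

5'-GAGGGTAGTTTCGTGACGATCAAGCCAAGCCTCTAGTGGATTTGCCTCATTGCCGTAGCAGGTACCAGACTCGATACAGCA-3'

Replace U with T to get the coding DNA strand: TGCTGTATCGAGTCTGGTACCTGCTACGGCAATGAGGCAAATCCACTAGAGGCTTGGCTTGATCGTCACGAAACTACCCTC. The template strand is its reverse complement (complement ACGACATAGCTCAGACCATGGACGATGCCGTTACTCCGTTTAGGTGATCTCCGAACCGAACTAGCAGTGCTTTGATGGGAG, then reverse).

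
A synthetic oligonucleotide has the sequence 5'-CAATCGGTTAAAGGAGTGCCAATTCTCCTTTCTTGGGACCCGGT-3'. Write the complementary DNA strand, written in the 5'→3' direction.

5'-ACCGGGTCCCAAGAAAGGAGAATTGGCACTCCTTTAACCGATTG-3'

The complement of CAATCGGTTAAAGGAGTGCCAATTCTCCTTTCTTGGGACCCGGT is GTTAGCCAATTTCCTCACGGTTAAGAGGAAAGAACCCTGGGCCA (A↔T, G↔C). DNA strands are antiparallel, so the complementary strand runs 3'→5'; reversing gives the 5'→3' form.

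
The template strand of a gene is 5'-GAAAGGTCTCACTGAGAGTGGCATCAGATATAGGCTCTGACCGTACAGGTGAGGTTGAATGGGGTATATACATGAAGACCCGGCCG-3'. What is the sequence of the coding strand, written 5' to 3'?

5′-CGGCCGGGTCTTCATGTATATACCCCATTCAACCTCACCTGTACGGTCAGAGCCTATATCTGATGCCACTCTCAGTGAGACCTTTC-3′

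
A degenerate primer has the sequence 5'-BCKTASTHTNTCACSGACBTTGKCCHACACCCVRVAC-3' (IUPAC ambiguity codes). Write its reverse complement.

5′-GTBYBGGGTGTDGGMCAAVGTCSGTGANADASTAMGV-3′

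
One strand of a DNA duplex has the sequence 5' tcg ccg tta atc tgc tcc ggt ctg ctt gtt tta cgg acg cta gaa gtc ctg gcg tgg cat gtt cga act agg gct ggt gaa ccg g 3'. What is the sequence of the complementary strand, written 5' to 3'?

5'-CCGGTTCACCAGCCCTAGTTCGAACATGCCACGCCAGGACTTCTAGCGTCCGTAAAACAAGCAGACCGGAGCAGATTAACGGCGA-3'

Pairing A↔T and G↔C gives AGCGGCAATTAGACGAGGCCAGACGAACAAAATGCCTGCGATCTTCAGGACCGCACCGTACAAGCTTGATCCCGACCACTTGGCC, running 3'→5'. Reverse for the 5'→3' convention.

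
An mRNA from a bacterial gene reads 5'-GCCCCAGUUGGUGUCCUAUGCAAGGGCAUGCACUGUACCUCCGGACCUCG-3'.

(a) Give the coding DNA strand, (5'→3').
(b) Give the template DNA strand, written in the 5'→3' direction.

(a) 5'-GCCCCAGTTGGTGTCCTATGCAAGGGCATGCACTGTACCTCCGGACCTCG-3'
(b) 5'-CGAGGTCCGGAGGTACAGTGCATGCCCTTGCATAGGACACCAACTGGGGC-3'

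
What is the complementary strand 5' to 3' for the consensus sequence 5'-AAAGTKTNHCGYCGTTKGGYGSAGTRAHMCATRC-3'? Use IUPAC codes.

5'-GYATGKDTYACTSCRCCMAACGRCGDNAMACTTT-3'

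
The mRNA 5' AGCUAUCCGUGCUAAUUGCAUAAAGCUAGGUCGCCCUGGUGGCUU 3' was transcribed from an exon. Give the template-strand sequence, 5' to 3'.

5'-AAGCCACCAGGGCGACCTAGCTTTATGCAATTAGCACGGATAGCT-3'

Replace U with T to get the coding DNA strand: AGCTATCCGTGCTAATTGCATAAAGCTAGGTCGCCCTGGTGGCTT. The template strand is its reverse complement (complement TCGATAGGCACGATTAACGTATTTCGATCCAGCGGGACCACCGAA, then reverse).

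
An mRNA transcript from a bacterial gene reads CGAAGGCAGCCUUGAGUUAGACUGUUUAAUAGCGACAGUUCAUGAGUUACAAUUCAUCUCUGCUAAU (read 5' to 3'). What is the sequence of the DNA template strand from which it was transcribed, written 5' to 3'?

5′-ATTAGCAGAGATGAATTGTAACTCATGAACTGTCGCTATTAAACAGTCTAACTCAAGGCTGCCTTCG-3′

Replace U with T to get the coding DNA strand: CGAAGGCAGCCTTGAGTTAGACTGTTTAATAGCGACAGTTCATGAGTTACAATTCATCTCTGCTAAT. The template strand is its reverse complement (complement GCTTCCGTCGGAACTCAATCTGACAAATTATCGCTGTCAAGTACTCAATGTTAAGTAGAGACGATTA, then reverse).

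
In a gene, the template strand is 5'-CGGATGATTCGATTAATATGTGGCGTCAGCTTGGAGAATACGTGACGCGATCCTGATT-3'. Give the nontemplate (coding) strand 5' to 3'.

5'-AATCAGGATCGCGTCACGTATTCTCCAAGCTGACGCCACATATTAATCGAATCATCCG-3'

The coding strand is complementary and antiparallel to the template: take the complement (A↔T, G↔C) and reverse.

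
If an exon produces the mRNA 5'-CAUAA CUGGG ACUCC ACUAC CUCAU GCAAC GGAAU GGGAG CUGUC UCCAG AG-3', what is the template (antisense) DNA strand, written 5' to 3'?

Replace U with T to get the coding DNA strand: CATAACTGGGACTCCACTACCTCATGCAACGGAATGGGAGCTGTCTCCAGAG. The template strand is its reverse complement (complement GTATTGACCCTGAGGTGATGGAGTACGTTGCCTTACCCTCGACAGAGGTCTC, then reverse).

5′-CTCTGGAGACAGCTCCCATTCCGTTGCATGAGGTAGTGGAGTCCCAGTTATG-3′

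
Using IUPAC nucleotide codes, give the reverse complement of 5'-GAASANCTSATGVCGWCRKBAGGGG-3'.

Standard pairs A↔T, G↔C; ambiguity codes pair R↔Y, K↔M, W↔W, S↔S, B↔V, N↔N. Complement (CTTSTNGASTACBGCWGYMVTCCCC), then reverse for 5'→3'.

5'-CCCCTVMYGWCGBCATSAGNTSTTC-3'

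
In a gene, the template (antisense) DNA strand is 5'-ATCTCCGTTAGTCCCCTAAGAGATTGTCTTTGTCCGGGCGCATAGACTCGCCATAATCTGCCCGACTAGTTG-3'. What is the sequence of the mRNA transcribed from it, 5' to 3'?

5'-CAACUAGUCGGGCAGAUUAUGGCGAGUCUAUGCGCCCGGACAAAGACAAUCUCUUAGGGGACUAACGGAGAU-3'

The mRNA has the sequence of the coding strand (reverse complement of the template) with T→U. Reverse complement of ATCTCCGTTAGTCCCCTAAGAGATTGTCTTTGTCCGGGCGCATAGACTCGCCATAATCTGCCCGACTAGTTG is CAACTAGTCGGGCAGATTATGGCGAGTCTATGCGCCCGGACAAAGACAATCTCTTAGGGGACTAACGGAGAT; then T→U.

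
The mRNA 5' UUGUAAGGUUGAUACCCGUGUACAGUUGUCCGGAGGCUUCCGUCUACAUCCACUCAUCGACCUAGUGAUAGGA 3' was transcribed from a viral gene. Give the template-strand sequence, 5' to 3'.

5'-TCCTATCACTAGGTCGATGAGTGGATGTAGACGGAAGCCTCCGGACAACTGTACACGGGTATCAACCTTACAA-3'

Replace U with T to get the coding DNA strand: TTGTAAGGTTGATACCCGTGTACAGTTGTCCGGAGGCTTCCGTCTACATCCACTCATCGACCTAGTGATAGGA. The template strand is its reverse complement (complement AACATTCCAACTATGGGCACATGTCAACAGGCCTCCGAAGGCAGATGTAGGTGAGTAGCTGGATCACTATCCT, then reverse).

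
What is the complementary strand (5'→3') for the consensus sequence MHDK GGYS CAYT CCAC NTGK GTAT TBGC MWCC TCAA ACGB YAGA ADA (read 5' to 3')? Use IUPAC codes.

5′-THTTCTRVCGTTTGAGGWKGCVAATACMCANGTGGARTGSRCCMHDK-3′

Standard pairs A↔T, G↔C; ambiguity codes pair Y↔R, M↔K, W↔W, S↔S, B↔V, D↔H, N↔N. Complement (KDHMCCRSGTRAGGTGNACMCATAAVCGKWGGAGTTTGCVRTCTTHT), then reverse for 5'→3'.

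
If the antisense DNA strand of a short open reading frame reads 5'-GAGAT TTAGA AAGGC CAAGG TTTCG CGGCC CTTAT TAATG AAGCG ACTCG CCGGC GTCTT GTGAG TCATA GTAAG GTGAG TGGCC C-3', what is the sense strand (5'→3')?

The coding strand is complementary and antiparallel to the template: take the complement (A↔T, G↔C) and reverse.

5'-GGGCCACTCACCTTACTATGACTCACAAGACGCCGGCGAGTCGCTTCATTAATAAGGGCCGCGAAACCTTGGCCTTTCTAAATCTC-3'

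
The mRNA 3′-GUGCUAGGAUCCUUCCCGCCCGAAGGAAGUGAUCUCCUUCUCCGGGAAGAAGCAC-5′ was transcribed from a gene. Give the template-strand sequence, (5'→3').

Written 5'→3' the mRNA is CACGAAGAAGGGCCUCUUCCUCUAGUGAAGGAAGCCCGCCCUUCCUAGGAUCGUG, so the coding DNA strand is CACGAAGAAGGGCCTCTTCCTCTAGTGAAGGAAGCCCGCCCTTCCTAGGATCGTG. The template is its reverse complement.

5′-CACGATCCTAGGAAGGGCGGGCTTCCTTCACTAGAGGAAGAGGCCCTTCTTCGTG-3′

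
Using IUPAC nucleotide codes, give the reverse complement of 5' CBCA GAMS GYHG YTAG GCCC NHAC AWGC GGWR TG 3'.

5'-CAYWCCGCWTGTDNGGGCCTARCDRCSKTCTGVG-3'

Standard pairs A↔T, G↔C; ambiguity codes pair R↔Y, M↔K, W↔W, S↔S, B↔V, H↔D, N↔N. Complement (GVGTCTKSCRDCRATCCGGGNDTGTWCGCCWYAC), then reverse for 5'→3'.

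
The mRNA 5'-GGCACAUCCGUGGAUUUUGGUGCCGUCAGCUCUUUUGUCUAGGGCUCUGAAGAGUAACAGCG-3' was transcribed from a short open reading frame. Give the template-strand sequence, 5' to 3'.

5'-CGCTGTTACTCTTCAGAGCCCTAGACAAAAGAGCTGACGGCACCAAAATCCACGGATGTGCC-3'

Replace U with T to get the coding DNA strand: GGCACATCCGTGGATTTTGGTGCCGTCAGCTCTTTTGTCTAGGGCTCTGAAGAGTAACAGCG. The template strand is its reverse complement (complement CCGTGTAGGCACCTAAAACCACGGCAGTCGAGAAAACAGATCCCGAGACTTCTCATTGTCGC, then reverse).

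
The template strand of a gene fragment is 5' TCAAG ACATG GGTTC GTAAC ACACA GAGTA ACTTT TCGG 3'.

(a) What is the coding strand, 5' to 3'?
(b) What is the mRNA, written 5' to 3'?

(a) The coding strand is the reverse complement of the template: complement AGTTCTGTACCCAAGCATTGTGTGTCTCATTGAAAAGCC, then reverse.
(b) mRNA has the coding-strand sequence with T→U.

(a) 5'-CCGAAAAGTTACTCTGTGTGTTACGAACCCATGTCTTGA-3'
(b) 5'-CCGAAAAGUUACUCUGUGUGUUACGAACCCAUGUCUUGA-3'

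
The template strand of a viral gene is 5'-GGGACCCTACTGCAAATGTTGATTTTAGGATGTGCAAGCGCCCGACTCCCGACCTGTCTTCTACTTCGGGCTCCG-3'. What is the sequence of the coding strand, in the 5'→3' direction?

5'-CGGAGCCCGAAGTAGAAGACAGGTCGGGAGTCGGGCGCTTGCACATCCTAAAATCAACATTTGCAGTAGGGTCCC-3'

The coding strand is complementary and antiparallel to the template: take the complement (A↔T, G↔C) and reverse.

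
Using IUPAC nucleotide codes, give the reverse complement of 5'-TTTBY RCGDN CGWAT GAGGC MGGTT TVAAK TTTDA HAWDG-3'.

Standard pairs A↔T, G↔C; ambiguity codes pair R↔Y, M↔K, W↔W, B↔V, D↔H, N↔N. Complement (AAAVRYGCHNGCWTACTCCGKCCAAABTTMAAAHTDTWHC), then reverse for 5'→3'.

5′-CHWTDTHAAAMTTBAAACCKGCCTCATWCGNHCGYRVAAA-3′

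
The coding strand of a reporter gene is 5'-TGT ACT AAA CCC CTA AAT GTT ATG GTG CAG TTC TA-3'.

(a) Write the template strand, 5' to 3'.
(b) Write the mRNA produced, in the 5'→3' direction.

(a) 5′-TAGAACTGCACCATAACATTTAGGGGTTTAGTACA-3′
(b) 5'-UGUACUAAACCCCUAAAUGUUAUGGUGCAGUUCUA-3'

(a) The template strand is the reverse complement of the coding strand: complement ACATGATTTGGGGATTTACAATACCACGTCAAGAT, then reverse.
(b) mRNA matches the coding strand with T→U.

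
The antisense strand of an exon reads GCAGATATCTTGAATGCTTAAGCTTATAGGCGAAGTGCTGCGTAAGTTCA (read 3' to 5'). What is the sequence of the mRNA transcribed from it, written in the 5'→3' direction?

5'-CGUCUAUAGAACUUACGAAUUCGAAUAUCCGCUUCACGACGCAUUCAAGU-3'

Reading the template 3'→5' as shown, RNA polymerase pairs each base (A→U, T→A, G↔C) to build mRNA 5'→3' directly.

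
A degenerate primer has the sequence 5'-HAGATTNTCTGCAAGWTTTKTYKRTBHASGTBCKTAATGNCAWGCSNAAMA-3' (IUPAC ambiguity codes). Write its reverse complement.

Standard pairs A↔T, G↔C; ambiguity codes pair R↔Y, M↔K, W↔W, S↔S, B↔V, H↔D, N↔N. Complement (DTCTAANAGACGTTCWAAAMARMYAVDTSCAVGMATTACNGTWCGSNTTKT), then reverse for 5'→3'.

5'-TKTTNSGCWTGNCATTAMGVACSTDVAYMRAMAAAWCTTGCAGANAATCTD-3'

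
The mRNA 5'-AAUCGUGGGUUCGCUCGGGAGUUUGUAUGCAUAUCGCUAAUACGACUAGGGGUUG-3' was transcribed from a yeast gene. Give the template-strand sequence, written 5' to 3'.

5′-CAACCCCTAGTCGTATTAGCGATATGCATACAAACTCCCGAGCGAACCCACGATT-3′

Replace U with T to get the coding DNA strand: AATCGTGGGTTCGCTCGGGAGTTTGTATGCATATCGCTAATACGACTAGGGGTTG. The template strand is its reverse complement (complement TTAGCACCCAAGCGAGCCCTCAAACATACGTATAGCGATTATGCTGATCCCCAAC, then reverse).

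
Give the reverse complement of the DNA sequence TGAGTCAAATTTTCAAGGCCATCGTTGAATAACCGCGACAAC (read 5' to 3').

5′-GTTGTCGCGGTTATTCAACGATGGCCTTGAAAATTTGACTCA-3′

Complement each base (A↔T, G↔C): ACTCAGTTTAAAAGTTCCGGTAGCAACTTATTGGCGCTGTTG. Then reverse.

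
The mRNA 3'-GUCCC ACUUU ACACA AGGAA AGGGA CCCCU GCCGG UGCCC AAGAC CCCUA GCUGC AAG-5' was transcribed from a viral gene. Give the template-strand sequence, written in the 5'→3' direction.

5′-CAGGGTGAAATGTGTTCCTTTCCCTGGGGACGGCCACGGGTTCTGGGGATCGACGTTC-3′

Written 5'→3' the mRNA is GAACGUCGAUCCCCAGAACCCGUGGCCGUCCCCAGGGAAAGGAACACAUUUCACCCUG, so the coding DNA strand is GAACGTCGATCCCCAGAACCCGTGGCCGTCCCCAGGGAAAGGAACACATTTCACCCTG. The template is its reverse complement.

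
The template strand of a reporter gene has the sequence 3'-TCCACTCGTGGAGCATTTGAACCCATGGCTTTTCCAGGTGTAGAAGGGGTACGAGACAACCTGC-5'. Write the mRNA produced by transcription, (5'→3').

Reading the template 3'→5' as shown, RNA polymerase pairs each base (A→U, T→A, G↔C) to build mRNA 5'→3' directly.

5'-AGGUGAGCACCUCGUAAACUUGGGUACCGAAAAGGUCCACAUCUUCCCCAUGCUCUGUUGGACG-3'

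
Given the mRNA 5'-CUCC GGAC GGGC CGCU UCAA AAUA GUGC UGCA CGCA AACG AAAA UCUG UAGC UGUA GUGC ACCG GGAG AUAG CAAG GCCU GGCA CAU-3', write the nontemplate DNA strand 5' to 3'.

5'-CTCCGGACGGGCCGCTTCAAAATAGTGCTGCACGCAAACGAAAATCTGTAGCTGTAGTGCACCGGGAGATAGCAAGGCCTGGCACAT-3'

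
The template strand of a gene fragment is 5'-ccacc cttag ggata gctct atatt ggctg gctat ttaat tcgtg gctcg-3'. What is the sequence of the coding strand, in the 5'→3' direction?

5'-CGAGCCACGAATTAAATAGCCAGCCAATATAGAGCTATCCCTAAGGGTGG-3'

The coding strand is complementary and antiparallel to the template: take the complement (A↔T, G↔C) and reverse.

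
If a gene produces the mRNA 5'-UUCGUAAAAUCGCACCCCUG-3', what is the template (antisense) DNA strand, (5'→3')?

5'-CAGGGGTGCGATTTTACGAA-3'

Replace U with T to get the coding DNA strand: TTCGTAAAATCGCACCCCTG. The template strand is its reverse complement (complement AAGCATTTTAGCGTGGGGAC, then reverse).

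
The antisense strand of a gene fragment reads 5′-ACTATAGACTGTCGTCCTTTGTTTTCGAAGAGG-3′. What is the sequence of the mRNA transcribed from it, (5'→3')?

5'-CCUCUUCGAAAACAAAGGACGACAGUCUAUAGU-3'

RNA polymerase reads the template 3'→5' and synthesizes mRNA 5'→3' by base-pairing (A→U, T→A, G↔C). The complement of the template is TGATATCTGACAGCAGGAAACAAAAGCTTCTCC; antiparallel, so 5'→3' the coding strand is CCTCTTCGAAAACAAAGGACGACAGTCTATAGT. Replace T with U for the mRNA.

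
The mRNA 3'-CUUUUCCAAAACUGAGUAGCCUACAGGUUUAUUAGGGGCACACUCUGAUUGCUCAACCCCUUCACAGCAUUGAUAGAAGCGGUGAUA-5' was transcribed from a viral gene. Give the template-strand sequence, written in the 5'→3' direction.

5'-GAAAAGGTTTTGACTCATCGGATGTCCAAATAATCCCCGTGTGAGACTAACGAGTTGGGGAAGTGTCGTAACTATCTTCGCCACTAT-3'

Written 5'→3' the mRNA is AUAGUGGCGAAGAUAGUUACGACACUUCCCCAACUCGUUAGUCUCACACGGGGAUUAUUUGGACAUCCGAUGAGUCAAAACCUUUUC, so the coding DNA strand is ATAGTGGCGAAGATAGTTACGACACTTCCCCAACTCGTTAGTCTCACACGGGGATTATTTGGACATCCGATGAGTCAAAACCTTTTC. The template is its reverse complement.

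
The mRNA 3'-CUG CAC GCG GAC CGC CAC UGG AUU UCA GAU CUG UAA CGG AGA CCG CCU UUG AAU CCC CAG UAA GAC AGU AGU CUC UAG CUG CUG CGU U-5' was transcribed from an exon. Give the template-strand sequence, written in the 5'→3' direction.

5'-GACGTGCGCCTGGCGGTGACCTAAAGTCTAGACATTGCCTCTGGCGGAAACTTAGGGGTCATTCTGTCATCAGAGATCGACGACGCAA-3'

Written 5'→3' the mRNA is UUGCGUCGUCGAUCUCUGAUGACAGAAUGACCCCUAAGUUUCCGCCAGAGGCAAUGUCUAGACUUUAGGUCACCGCCAGGCGCACGUC, so the coding DNA strand is TTGCGTCGTCGATCTCTGATGACAGAATGACCCCTAAGTTTCCGCCAGAGGCAATGTCTAGACTTTAGGTCACCGCCAGGCGCACGTC. The template is its reverse complement.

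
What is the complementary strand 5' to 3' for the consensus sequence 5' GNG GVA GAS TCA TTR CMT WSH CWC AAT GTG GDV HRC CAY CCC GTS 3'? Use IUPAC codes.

5'-SACGGGRTGGYDBHCCACATTGWGDSWAKGYAATGASTCTBCCNC-3'

Standard pairs A↔T, G↔C; ambiguity codes pair R↔Y, M↔K, W↔W, S↔S, D↔H, V↔B, N↔N. Complement (CNCCBTCTSAGTAAYGKAWSDGWGTTACACCHBDYGGTRGGGCAS), then reverse for 5'→3'.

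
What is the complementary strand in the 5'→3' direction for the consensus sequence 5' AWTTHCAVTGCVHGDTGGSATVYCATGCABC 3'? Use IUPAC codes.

5'-GVTGCATGRBATSCCAHCDBGCABTGDAAWT-3'

Standard pairs A↔T, G↔C; ambiguity codes pair Y↔R, W↔W, S↔S, B↔V, D↔H. Complement (TWAADGTBACGBDCHACCSTABRGTACGTVG), then reverse for 5'→3'.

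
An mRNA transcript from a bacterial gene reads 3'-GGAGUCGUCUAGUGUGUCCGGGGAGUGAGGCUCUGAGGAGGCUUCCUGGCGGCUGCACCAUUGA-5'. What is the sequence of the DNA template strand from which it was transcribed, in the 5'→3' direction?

Written 5'→3' the mRNA is AGUUACCACGUCGGCGGUCCUUCGGAGGAGUCUCGGAGUGAGGGGCCUGUGUGAUCUGCUGAGG, so the coding DNA strand is AGTTACCACGTCGGCGGTCCTTCGGAGGAGTCTCGGAGTGAGGGGCCTGTGTGATCTGCTGAGG. The template is its reverse complement.

5'-CCTCAGCAGATCACACAGGCCCCTCACTCCGAGACTCCTCCGAAGGACCGCCGACGTGGTAACT-3'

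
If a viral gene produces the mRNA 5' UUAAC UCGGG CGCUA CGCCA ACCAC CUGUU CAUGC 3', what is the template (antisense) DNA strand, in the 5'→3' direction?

5'-GCATGAACAGGTGGTTGGCGTAGCGCCCGAGTTAA-3'

Replace U with T to get the coding DNA strand: TTAACTCGGGCGCTACGCCAACCACCTGTTCATGC. The template strand is its reverse complement (complement AATTGAGCCCGCGATGCGGTTGGTGGACAAGTACG, then reverse).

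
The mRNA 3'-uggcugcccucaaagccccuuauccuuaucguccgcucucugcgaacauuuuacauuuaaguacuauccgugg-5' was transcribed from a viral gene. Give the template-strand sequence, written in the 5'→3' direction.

5′-ACCGACGGGAGTTTCGGGGAATAGGAATAGCAGGCGAGAGACGCTTGTAAAATGTAAATTCATGATAGGCACC-3′

Written 5'→3' the mRNA is GGUGCCUAUCAUGAAUUUACAUUUUACAAGCGUCUCUCGCCUGCUAUUCCUAUUCCCCGAAACUCCCGUCGGU, so the coding DNA strand is GGTGCCTATCATGAATTTACATTTTACAAGCGTCTCTCGCCTGCTATTCCTATTCCCCGAAACTCCCGTCGGT. The template is its reverse complement.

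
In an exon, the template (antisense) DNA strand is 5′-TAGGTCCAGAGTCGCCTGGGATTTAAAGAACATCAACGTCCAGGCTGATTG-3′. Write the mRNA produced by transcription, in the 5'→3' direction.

RNA polymerase reads the template 3'→5' and synthesizes mRNA 5'→3' by base-pairing (A→U, T→A, G↔C). The complement of the template is ATCCAGGTCTCAGCGGACCCTAAATTTCTTGTAGTTGCAGGTCCGACTAAC; antiparallel, so 5'→3' the coding strand is CAATCAGCCTGGACGTTGATGTTCTTTAAATCCCAGGCGACTCTGGACCTA. Replace T with U for the mRNA.

5'-CAAUCAGCCUGGACGUUGAUGUUCUUUAAAUCCCAGGCGACUCUGGACCUA-3'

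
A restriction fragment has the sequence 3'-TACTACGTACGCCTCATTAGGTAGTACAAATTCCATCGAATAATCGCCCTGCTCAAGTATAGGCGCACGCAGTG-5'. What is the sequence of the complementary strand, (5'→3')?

5'-ATGATGCATGCGGAGTAATCCATCATGTTTAAGGTAGCTTATTAGCGGGACGAGTTCATATCCGCGTGCGTCAC-3'

The strand is given 3'→5', so its complement runs 5'→3' in the same left-to-right order: pair each base A↔T, G↔C.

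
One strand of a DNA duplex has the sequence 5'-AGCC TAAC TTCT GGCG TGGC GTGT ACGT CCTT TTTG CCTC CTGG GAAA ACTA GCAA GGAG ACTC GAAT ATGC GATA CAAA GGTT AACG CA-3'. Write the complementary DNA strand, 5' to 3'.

5'-TGCGTTAACCTTTGTATCGCATATTCGAGTCTCCTTGCTAGTTTTCCCAGGAGGCAAAAAGGACGTACACGCCACGCCAGAAGTTAGGCT-3'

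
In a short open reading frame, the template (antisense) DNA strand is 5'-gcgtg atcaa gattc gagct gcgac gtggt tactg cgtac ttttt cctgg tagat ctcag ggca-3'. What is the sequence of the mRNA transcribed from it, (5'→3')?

RNA polymerase reads the template 3'→5' and synthesizes mRNA 5'→3' by base-pairing (A→U, T→A, G↔C). The complement of the template is CGCACTAGTTCTAAGCTCGACGCTGCACCAATGACGCATGAAAAAGGACCATCTAGAGTCCCGT; antiparallel, so 5'→3' the coding strand is TGCCCTGAGATCTACCAGGAAAAAGTACGCAGTAACCACGTCGCAGCTCGAATCTTGATCACGC. Replace T with U for the mRNA.

5'-UGCCCUGAGAUCUACCAGGAAAAAGUACGCAGUAACCACGUCGCAGCUCGAAUCUUGAUCACGC-3'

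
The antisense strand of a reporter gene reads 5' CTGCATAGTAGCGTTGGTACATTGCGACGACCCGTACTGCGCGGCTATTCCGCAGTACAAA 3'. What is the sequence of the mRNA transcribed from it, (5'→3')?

RNA polymerase reads the template 3'→5' and synthesizes mRNA 5'→3' by base-pairing (A→U, T→A, G↔C). The complement of the template is GACGTATCATCGCAACCATGTAACGCTGCTGGGCATGACGCGCCGATAAGGCGTCATGTTT; antiparallel, so 5'→3' the coding strand is TTTGTACTGCGGAATAGCCGCGCAGTACGGGTCGTCGCAATGTACCAACGCTACTATGCAG. Replace T with U for the mRNA.

5'-UUUGUACUGCGGAAUAGCCGCGCAGUACGGGUCGUCGCAAUGUACCAACGCUACUAUGCAG-3'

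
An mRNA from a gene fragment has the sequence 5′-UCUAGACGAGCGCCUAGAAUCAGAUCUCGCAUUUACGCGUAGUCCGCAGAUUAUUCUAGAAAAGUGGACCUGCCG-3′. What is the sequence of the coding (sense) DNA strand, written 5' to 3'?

5'-TCTAGACGAGCGCCTAGAATCAGATCTCGCATTTACGCGTAGTCCGCAGATTATTCTAGAAAAGTGGACCTGCCG-3'

The coding DNA strand has the same 5'→3' sequence as the mRNA with U replaced by T.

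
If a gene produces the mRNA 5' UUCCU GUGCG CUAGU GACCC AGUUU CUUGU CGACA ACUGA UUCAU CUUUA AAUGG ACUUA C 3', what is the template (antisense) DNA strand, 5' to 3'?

Replace U with T to get the coding DNA strand: TTCCTGTGCGCTAGTGACCCAGTTTCTTGTCGACAACTGATTCATCTTTAAATGGACTTAC. The template strand is its reverse complement (complement AAGGACACGCGATCACTGGGTCAAAGAACAGCTGTTGACTAAGTAGAAATTTACCTGAATG, then reverse).

5'-GTAAGTCCATTTAAAGATGAATCAGTTGTCGACAAGAAACTGGGTCACTAGCGCACAGGAA-3'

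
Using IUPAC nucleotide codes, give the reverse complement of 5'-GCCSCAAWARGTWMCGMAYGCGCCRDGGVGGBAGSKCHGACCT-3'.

5'-AGGTCDGMSCTVCCBCCHYGGCGCRTKCGKWACYTWTTGSGGC-3'

Standard pairs A↔T, G↔C; ambiguity codes pair R↔Y, M↔K, W↔W, S↔S, B↔V, D↔H. Complement (CGGSGTTWTYCAWKGCKTRCGCGGYHCCBCCVTCSMGDCTGGA), then reverse for 5'→3'.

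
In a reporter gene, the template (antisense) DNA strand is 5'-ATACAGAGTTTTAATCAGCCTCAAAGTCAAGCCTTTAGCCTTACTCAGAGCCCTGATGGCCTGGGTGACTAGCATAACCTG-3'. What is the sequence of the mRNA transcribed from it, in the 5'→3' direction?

The mRNA has the sequence of the coding strand (reverse complement of the template) with T→U. Reverse complement of ATACAGAGTTTTAATCAGCCTCAAAGTCAAGCCTTTAGCCTTACTCAGAGCCCTGATGGCCTGGGTGACTAGCATAACCTG is CAGGTTATGCTAGTCACCCAGGCCATCAGGGCTCTGAGTAAGGCTAAAGGCTTGACTTTGAGGCTGATTAAAACTCTGTAT; then T→U.

5'-CAGGUUAUGCUAGUCACCCAGGCCAUCAGGGCUCUGAGUAAGGCUAAAGGCUUGACUUUGAGGCUGAUUAAAACUCUGUAU-3'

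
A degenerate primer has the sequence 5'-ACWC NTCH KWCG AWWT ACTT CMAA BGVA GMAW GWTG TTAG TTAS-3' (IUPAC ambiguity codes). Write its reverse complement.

5'-STAACTAACAWCWTKCTBCVTTKGAAGTAWWTCGWMDGANGWGT-3'

Standard pairs A↔T, G↔C; ambiguity codes pair M↔K, W↔W, S↔S, B↔V, H↔D, N↔N. Complement (TGWGNAGDMWGCTWWATGAAGKTTVCBTCKTWCWACAATCAATS), then reverse for 5'→3'.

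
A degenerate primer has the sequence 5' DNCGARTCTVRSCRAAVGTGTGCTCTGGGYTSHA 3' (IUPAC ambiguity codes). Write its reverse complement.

5'-TDSARCCCAGAGCACACBTTYGSYBAGAYTCGNH-3'

Standard pairs A↔T, G↔C; ambiguity codes pair R↔Y, S↔S, D↔H, V↔B, N↔N. Complement (HNGCTYAGABYSGYTTBCACACGAGACCCRASDT), then reverse for 5'→3'.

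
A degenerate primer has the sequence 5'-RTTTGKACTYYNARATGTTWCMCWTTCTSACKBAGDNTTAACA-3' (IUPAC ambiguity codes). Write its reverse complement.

Standard pairs A↔T, G↔C; ambiguity codes pair R↔Y, M↔K, W↔W, S↔S, B↔V, D↔H, N↔N. Complement (YAAACMTGARRNTYTACAAWGKGWAAGASTGMVTCHNAATTGT), then reverse for 5'→3'.

5'-TGTTAANHCTVMGTSAGAAWGKGWAACATYTNRRAGTMCAAAY-3'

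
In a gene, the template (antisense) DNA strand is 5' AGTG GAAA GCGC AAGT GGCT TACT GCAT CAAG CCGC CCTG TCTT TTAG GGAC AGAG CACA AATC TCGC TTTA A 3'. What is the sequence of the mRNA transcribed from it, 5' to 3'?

The mRNA has the sequence of the coding strand (reverse complement of the template) with T→U. Reverse complement of AGTGGAAAGCGCAAGTGGCTTACTGCATCAAGCCGCCCTGTCTTTTAGGGACAGAGCACAAATCTCGCTTTAA is TTAAAGCGAGATTTGTGCTCTGTCCCTAAAAGACAGGGCGGCTTGATGCAGTAAGCCACTTGCGCTTTCCACT; then T→U.

5′-UUAAAGCGAGAUUUGUGCUCUGUCCCUAAAAGACAGGGCGGCUUGAUGCAGUAAGCCACUUGCGCUUUCCACU-3′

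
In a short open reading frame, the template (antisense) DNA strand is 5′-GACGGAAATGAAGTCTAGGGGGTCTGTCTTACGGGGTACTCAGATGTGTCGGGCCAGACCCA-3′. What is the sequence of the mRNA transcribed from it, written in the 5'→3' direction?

5'-UGGGUCUGGCCCGACACAUCUGAGUACCCCGUAAGACAGACCCCCUAGACUUCAUUUCCGUC-3'

The mRNA has the sequence of the coding strand (reverse complement of the template) with T→U. Reverse complement of GACGGAAATGAAGTCTAGGGGGTCTGTCTTACGGGGTACTCAGATGTGTCGGGCCAGACCCA is TGGGTCTGGCCCGACACATCTGAGTACCCCGTAAGACAGACCCCCTAGACTTCATTTCCGTC; then T→U.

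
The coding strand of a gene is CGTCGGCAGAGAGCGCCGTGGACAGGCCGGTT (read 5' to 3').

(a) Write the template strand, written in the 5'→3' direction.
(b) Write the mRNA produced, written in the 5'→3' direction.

(a) 5'-AACCGGCCTGTCCACGGCGCTCTCTGCCGACG-3'
(b) 5'-CGUCGGCAGAGAGCGCCGUGGACAGGCCGGUU-3'

(a) The template strand is the reverse complement of the coding strand: complement GCAGCCGTCTCTCGCGGCACCTGTCCGGCCAA, then reverse.
(b) mRNA matches the coding strand with T→U.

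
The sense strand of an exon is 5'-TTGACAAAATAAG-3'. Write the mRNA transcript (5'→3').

mRNA has the coding-strand sequence with U in place of T.

5′-UUGACAAAAUAAG-3′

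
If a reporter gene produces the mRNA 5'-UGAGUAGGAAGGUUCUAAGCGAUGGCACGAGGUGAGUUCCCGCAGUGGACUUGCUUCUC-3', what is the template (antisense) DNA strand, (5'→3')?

Replace U with T to get the coding DNA strand: TGAGTAGGAAGGTTCTAAGCGATGGCACGAGGTGAGTTCCCGCAGTGGACTTGCTTCTC. The template strand is its reverse complement (complement ACTCATCCTTCCAAGATTCGCTACCGTGCTCCACTCAAGGGCGTCACCTGAACGAAGAG, then reverse).

5'-GAGAAGCAAGTCCACTGCGGGAACTCACCTCGTGCCATCGCTTAGAACCTTCCTACTCA-3'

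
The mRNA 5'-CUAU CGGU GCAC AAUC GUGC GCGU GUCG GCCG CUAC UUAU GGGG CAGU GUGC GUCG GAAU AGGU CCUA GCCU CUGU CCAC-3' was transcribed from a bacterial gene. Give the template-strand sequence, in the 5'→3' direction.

Replace U with T to get the coding DNA strand: CTATCGGTGCACAATCGTGCGCGTGTCGGCCGCTACTTATGGGGCAGTGTGCGTCGGAATAGGTCCTAGCCTCTGTCCAC. The template strand is its reverse complement (complement GATAGCCACGTGTTAGCACGCGCACAGCCGGCGATGAATACCCCGTCACACGCAGCCTTATCCAGGATCGGAGACAGGTG, then reverse).

5′-GTGGACAGAGGCTAGGACCTATTCCGACGCACACTGCCCCATAAGTAGCGGCCGACACGCGCACGATTGTGCACCGATAG-3′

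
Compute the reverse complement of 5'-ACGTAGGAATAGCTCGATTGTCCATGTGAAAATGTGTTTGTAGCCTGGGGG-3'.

5′-CCCCCAGGCTACAAACACATTTTCACATGGACAATCGAGCTATTCCTACGT-3′

Reading the sequence 3'→5' and pairing each base (A↔T, G↔C) gives the reverse complement directly.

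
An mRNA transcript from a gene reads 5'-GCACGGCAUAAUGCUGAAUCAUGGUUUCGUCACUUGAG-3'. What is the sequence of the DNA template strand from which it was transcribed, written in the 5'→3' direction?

5'-CTCAAGTGACGAAACCATGATTCAGCATTATGCCGTGC-3'

Replace U with T to get the coding DNA strand: GCACGGCATAATGCTGAATCATGGTTTCGTCACTTGAG. The template strand is its reverse complement (complement CGTGCCGTATTACGACTTAGTACCAAAGCAGTGAACTC, then reverse).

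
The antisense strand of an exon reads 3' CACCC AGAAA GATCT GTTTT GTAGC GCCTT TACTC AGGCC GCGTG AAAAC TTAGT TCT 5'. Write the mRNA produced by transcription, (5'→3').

5'-GUGGGUCUUUCUAGACAAAACAUCGCGGAAAUGAGUCCGGCGCACUUUUGAAUCAAGA-3'

Reading the template 3'→5' as shown, RNA polymerase pairs each base (A→U, T→A, G↔C) to build mRNA 5'→3' directly.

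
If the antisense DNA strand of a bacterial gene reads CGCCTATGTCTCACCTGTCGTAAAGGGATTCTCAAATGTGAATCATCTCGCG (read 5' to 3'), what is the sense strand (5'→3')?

The coding strand is complementary and antiparallel to the template: take the complement (A↔T, G↔C) and reverse.

5'-CGCGAGATGATTCACATTTGAGAATCCCTTTACGACAGGTGAGACATAGGCG-3'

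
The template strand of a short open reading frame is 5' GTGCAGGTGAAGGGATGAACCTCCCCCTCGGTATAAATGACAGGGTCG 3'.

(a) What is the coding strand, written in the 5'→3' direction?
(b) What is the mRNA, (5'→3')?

(a) The coding strand is the reverse complement of the template: complement CACGTCCACTTCCCTACTTGGAGGGGGAGCCATATTTACTGTCCCAGC, then reverse.
(b) mRNA has the coding-strand sequence with T→U.

(a) 5'-CGACCCTGTCATTTATACCGAGGGGGAGGTTCATCCCTTCACCTGCAC-3'
(b) 5'-CGACCCUGUCAUUUAUACCGAGGGGGAGGUUCAUCCCUUCACCUGCAC-3'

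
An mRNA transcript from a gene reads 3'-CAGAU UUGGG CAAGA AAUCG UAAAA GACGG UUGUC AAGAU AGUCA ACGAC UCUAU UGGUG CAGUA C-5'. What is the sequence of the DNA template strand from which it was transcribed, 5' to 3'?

5'-GTCTAAACCCGTTCTTTAGCATTTTCTGCCAACAGTTCTATCAGTTGCTGAGATAACCACGTCATG-3'

Written 5'→3' the mRNA is CAUGACGUGGUUAUCUCAGCAACUGAUAGAACUGUUGGCAGAAAAUGCUAAAGAACGGGUUUAGAC, so the coding DNA strand is CATGACGTGGTTATCTCAGCAACTGATAGAACTGTTGGCAGAAAATGCTAAAGAACGGGTTTAGAC. The template is its reverse complement.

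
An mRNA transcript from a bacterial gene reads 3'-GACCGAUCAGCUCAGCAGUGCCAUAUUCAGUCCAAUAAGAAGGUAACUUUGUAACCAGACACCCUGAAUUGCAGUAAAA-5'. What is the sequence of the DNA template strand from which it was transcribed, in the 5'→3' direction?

5′-CTGGCTAGTCGAGTCGTCACGGTATAAGTCAGGTTATTCTTCCATTGAAACATTGGTCTGTGGGACTTAACGTCATTTT-3′

Written 5'→3' the mRNA is AAAAUGACGUUAAGUCCCACAGACCAAUGUUUCAAUGGAAGAAUAACCUGACUUAUACCGUGACGACUCGACUAGCCAG, so the coding DNA strand is AAAATGACGTTAAGTCCCACAGACCAATGTTTCAATGGAAGAATAACCTGACTTATACCGTGACGACTCGACTAGCCAG. The template is its reverse complement.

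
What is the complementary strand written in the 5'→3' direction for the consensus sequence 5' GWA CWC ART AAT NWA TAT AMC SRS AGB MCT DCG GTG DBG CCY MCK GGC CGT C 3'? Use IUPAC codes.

5'-GACGGCCMGKRGGCVHCACCGHAGKVCTSYSGKTATATWNATTAYTGWGTWC-3'

Standard pairs A↔T, G↔C; ambiguity codes pair R↔Y, M↔K, W↔W, S↔S, B↔V, D↔H, N↔N. Complement (CWTGWGTYATTANWTATATKGSYSTCVKGAHGCCACHVCGGRKGMCCGGCAG), then reverse for 5'→3'.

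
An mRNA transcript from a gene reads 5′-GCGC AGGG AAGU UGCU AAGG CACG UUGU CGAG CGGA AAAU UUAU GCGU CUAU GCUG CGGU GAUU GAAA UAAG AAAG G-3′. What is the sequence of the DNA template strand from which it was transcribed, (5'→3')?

5'-CCTTTCTTATTTCAATCACCGCAGCATAGACGCATAAATTTTCCGCTCGACAACGTGCCTTAGCAACTTCCCTGCGC-3'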